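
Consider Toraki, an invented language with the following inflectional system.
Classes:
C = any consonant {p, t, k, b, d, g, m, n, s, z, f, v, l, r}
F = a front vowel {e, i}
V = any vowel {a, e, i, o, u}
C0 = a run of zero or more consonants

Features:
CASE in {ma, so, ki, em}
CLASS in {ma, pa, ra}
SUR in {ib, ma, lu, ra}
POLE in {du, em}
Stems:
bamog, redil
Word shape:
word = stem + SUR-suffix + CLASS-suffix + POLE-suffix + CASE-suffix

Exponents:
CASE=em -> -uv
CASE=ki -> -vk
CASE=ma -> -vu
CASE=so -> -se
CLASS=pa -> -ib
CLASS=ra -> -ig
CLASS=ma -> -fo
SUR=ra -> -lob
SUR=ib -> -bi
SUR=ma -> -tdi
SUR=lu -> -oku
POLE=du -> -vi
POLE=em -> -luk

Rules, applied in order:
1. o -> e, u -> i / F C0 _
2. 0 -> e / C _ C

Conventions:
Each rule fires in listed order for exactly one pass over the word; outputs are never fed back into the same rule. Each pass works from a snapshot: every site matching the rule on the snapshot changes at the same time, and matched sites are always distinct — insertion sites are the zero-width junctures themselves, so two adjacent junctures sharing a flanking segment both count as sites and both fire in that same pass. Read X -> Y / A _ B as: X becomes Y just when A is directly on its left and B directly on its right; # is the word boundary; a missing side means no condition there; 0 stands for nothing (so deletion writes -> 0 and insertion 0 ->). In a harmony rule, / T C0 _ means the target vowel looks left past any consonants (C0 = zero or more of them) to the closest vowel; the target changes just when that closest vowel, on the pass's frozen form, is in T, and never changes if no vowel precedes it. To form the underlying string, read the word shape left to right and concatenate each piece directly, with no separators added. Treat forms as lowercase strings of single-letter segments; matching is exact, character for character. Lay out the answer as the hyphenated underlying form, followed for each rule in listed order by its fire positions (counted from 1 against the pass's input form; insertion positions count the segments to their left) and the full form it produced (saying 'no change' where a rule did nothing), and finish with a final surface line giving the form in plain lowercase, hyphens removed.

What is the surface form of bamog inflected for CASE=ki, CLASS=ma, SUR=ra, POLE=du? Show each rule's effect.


underlying: bamog-lob-fo-vi-vk
1. o -> e, u -> i / F C0 _: no change
2. 0 -> e / C _ C: inserts after position(s) 5, 8, 13: bamogelobefovivek
surface: bamogelobefovivek


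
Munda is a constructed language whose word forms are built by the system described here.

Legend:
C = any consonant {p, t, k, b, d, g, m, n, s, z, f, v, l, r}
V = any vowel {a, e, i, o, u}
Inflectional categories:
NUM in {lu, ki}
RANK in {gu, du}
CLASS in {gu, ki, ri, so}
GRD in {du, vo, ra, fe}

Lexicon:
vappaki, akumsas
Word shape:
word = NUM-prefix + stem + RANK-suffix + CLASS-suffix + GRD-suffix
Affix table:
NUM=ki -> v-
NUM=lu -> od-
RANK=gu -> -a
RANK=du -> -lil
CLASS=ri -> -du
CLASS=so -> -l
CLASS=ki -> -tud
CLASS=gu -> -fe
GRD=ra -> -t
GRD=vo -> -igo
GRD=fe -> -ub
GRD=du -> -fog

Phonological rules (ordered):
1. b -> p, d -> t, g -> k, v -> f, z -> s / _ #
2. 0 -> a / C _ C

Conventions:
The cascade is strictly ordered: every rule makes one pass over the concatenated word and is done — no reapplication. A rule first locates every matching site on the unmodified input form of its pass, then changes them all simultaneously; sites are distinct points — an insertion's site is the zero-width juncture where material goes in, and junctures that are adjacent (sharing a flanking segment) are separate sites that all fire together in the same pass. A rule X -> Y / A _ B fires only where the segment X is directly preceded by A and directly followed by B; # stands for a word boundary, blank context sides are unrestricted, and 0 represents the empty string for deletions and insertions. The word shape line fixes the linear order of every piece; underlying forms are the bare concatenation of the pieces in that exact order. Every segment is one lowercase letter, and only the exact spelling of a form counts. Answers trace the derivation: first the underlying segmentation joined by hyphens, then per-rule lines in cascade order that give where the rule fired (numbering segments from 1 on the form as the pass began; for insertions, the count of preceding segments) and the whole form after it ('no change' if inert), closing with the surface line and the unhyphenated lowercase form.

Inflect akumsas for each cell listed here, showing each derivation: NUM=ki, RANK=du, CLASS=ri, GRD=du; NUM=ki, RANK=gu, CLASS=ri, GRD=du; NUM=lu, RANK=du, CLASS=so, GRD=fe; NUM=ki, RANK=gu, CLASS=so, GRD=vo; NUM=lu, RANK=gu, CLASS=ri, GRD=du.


cell NUM=ki, RANK=du, CLASS=ri, GRD=du:
underlying: v-akumsas-lil-du-fog
1. b -> p, d -> t, g -> k, v -> f, z -> s / _ #: fires at position(s) 16: vakumsaslildufok
2. 0 -> a / C _ C: inserts after position(s) 5, 8, 11: vakumasasaliladufok
surface: vakumasasaliladufok

cell NUM=ki, RANK=gu, CLASS=ri, GRD=du:
underlying: v-akumsas-a-du-fog
1. b -> p, d -> t, g -> k, v -> f, z -> s / _ #: fires at position(s) 14: vakumsasadufok
2. 0 -> a / C _ C: inserts after position(s) 5: vakumasasadufok
surface: vakumasasadufok

cell NUM=lu, RANK=du, CLASS=so, GRD=fe:
underlying: od-akumsas-lil-l-ub
1. b -> p, d -> t, g -> k, v -> f, z -> s / _ #: fires at position(s) 15: odakumsaslillup
2. 0 -> a / C _ C: inserts after position(s) 6, 9, 12: odakumasasalilalup
surface: odakumasasalilalup

cell NUM=ki, RANK=gu, CLASS=so, GRD=vo:
underlying: v-akumsas-a-l-igo
1. b -> p, d -> t, g -> k, v -> f, z -> s / _ #: no change
2. 0 -> a / C _ C: inserts after position(s) 5: vakumasasaligo
surface: vakumasasaligo

cell NUM=lu, RANK=gu, CLASS=ri, GRD=du:
underlying: od-akumsas-a-du-fog
1. b -> p, d -> t, g -> k, v -> f, z -> s / _ #: fires at position(s) 15: odakumsasadufok
2. 0 -> a / C _ C: inserts after position(s) 6: odakumasasadufok
surface: odakumasasadufok


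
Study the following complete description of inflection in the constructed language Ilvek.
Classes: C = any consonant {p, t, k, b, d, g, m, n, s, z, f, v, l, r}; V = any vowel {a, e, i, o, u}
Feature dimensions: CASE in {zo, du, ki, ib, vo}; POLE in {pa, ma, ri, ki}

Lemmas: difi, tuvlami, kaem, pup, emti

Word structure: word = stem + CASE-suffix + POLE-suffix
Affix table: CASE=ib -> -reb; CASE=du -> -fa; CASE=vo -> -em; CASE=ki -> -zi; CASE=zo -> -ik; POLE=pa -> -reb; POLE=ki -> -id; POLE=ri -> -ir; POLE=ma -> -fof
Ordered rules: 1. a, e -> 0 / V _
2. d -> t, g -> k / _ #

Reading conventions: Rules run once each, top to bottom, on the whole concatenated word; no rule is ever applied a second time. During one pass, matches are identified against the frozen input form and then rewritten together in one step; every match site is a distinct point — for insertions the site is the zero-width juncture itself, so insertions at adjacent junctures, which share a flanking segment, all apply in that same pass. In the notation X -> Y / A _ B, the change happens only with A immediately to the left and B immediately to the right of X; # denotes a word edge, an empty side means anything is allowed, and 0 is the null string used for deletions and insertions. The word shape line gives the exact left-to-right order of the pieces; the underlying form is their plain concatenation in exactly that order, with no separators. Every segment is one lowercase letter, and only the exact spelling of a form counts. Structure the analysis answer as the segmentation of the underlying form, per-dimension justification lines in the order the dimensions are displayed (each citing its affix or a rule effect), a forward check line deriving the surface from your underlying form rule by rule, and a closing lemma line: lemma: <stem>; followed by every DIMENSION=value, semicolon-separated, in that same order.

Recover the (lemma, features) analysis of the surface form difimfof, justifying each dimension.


underlying: difi-em-fof
CASE=vo - signalled by the affix -em
POLE=ma - signalled by the affix -fof
check: difiemfof -> difimfof -> difimfof
lemma: difi; CASE=vo; POLE=ma


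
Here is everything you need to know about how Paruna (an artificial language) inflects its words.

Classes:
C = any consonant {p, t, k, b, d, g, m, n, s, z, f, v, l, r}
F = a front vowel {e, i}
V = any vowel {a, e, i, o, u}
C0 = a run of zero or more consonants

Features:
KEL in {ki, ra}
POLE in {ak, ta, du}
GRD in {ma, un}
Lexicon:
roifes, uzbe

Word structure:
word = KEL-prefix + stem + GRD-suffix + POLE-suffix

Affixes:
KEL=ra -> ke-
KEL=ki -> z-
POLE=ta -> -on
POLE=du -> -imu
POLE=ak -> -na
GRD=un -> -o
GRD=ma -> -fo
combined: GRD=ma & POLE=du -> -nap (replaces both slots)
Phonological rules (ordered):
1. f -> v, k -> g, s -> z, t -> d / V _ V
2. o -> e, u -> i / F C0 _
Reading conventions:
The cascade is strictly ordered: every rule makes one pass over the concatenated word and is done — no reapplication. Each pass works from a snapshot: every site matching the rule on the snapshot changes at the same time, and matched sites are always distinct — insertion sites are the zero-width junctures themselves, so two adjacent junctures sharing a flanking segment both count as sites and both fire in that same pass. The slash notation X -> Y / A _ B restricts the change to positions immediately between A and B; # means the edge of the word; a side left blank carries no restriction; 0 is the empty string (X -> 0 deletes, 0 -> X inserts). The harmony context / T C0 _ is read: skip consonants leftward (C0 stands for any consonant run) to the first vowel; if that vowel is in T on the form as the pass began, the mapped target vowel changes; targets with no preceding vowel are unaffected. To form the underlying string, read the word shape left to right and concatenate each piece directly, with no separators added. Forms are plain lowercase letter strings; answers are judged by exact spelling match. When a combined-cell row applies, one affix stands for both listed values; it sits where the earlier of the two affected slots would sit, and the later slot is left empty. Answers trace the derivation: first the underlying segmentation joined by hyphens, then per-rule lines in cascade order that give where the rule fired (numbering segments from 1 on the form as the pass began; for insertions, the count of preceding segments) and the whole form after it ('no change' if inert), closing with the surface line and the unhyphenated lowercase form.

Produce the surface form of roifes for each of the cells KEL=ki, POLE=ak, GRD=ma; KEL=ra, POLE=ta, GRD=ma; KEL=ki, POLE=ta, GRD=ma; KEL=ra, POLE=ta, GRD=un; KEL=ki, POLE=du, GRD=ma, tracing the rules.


cell KEL=ki, POLE=ak, GRD=ma:
underlying: z-roifes-fo-na
1. f -> v, k -> g, s -> z, t -> d / V _ V: fires at position(s) 5: zroivesfona
2. o -> e, u -> i / F C0 _: fires at position(s) 9: zroivesfena
surface: zroivesfena

cell KEL=ra, POLE=ta, GRD=ma:
underlying: ke-roifes-fo-on
1. f -> v, k -> g, s -> z, t -> d / V _ V: fires at position(s) 6: keroivesfoon
2. o -> e, u -> i / F C0 _: fires at position(s) 4, 10: kereivesfeon
surface: kereivesfeon

cell KEL=ki, POLE=ta, GRD=ma:
underlying: z-roifes-fo-on
1. f -> v, k -> g, s -> z, t -> d / V _ V: fires at position(s) 5: zroivesfoon
2. o -> e, u -> i / F C0 _: fires at position(s) 9: zroivesfeon
surface: zroivesfeon

cell KEL=ra, POLE=ta, GRD=un:
underlying: ke-roifes-o-on
1. f -> v, k -> g, s -> z, t -> d / V _ V: fires at position(s) 6, 8: keroivezoon
2. o -> e, u -> i / F C0 _: fires at position(s) 4, 9: kereivezeon
surface: kereivezeon

cell KEL=ki, POLE=du, GRD=ma:
underlying: z-roifes-nap
1. f -> v, k -> g, s -> z, t -> d / V _ V: fires at position(s) 5: zroivesnap
2. o -> e, u -> i / F C0 _: no change
surface: zroivesnap


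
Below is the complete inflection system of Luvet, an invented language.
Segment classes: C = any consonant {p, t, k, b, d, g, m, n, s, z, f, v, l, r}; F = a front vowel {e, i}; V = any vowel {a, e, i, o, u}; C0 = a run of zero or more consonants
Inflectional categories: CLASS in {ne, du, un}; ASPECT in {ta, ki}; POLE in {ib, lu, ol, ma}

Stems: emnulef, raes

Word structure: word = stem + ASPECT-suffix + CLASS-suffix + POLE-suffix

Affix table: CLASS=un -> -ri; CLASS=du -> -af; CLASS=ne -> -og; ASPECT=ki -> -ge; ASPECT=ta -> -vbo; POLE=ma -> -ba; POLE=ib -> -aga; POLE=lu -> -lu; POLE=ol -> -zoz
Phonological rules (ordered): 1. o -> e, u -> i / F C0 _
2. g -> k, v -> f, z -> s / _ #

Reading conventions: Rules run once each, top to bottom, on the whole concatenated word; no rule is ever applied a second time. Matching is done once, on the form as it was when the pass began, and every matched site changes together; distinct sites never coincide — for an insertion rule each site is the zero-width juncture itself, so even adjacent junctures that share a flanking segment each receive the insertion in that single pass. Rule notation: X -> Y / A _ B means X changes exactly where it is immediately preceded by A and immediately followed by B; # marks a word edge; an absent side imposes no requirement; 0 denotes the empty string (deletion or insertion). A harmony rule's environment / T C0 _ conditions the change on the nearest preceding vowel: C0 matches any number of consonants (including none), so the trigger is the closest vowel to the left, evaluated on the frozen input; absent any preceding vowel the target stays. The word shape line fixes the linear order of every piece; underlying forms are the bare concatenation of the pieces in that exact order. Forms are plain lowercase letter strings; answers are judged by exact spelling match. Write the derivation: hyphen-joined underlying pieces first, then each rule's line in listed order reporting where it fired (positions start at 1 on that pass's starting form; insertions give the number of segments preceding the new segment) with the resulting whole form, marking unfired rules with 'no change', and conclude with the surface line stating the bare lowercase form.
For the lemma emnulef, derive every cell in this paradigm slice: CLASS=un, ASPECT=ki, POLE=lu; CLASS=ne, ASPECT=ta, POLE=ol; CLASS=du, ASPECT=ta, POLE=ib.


cell CLASS=un, ASPECT=ki, POLE=lu:
underlying: emnulef-ge-ri-lu
1. o -> e, u -> i / F C0 _: fires at position(s) 4, 13: emnilefgerili
2. g -> k, v -> f, z -> s / _ #: no change
surface: emnilefgerili

cell CLASS=ne, ASPECT=ta, POLE=ol:
underlying: emnulef-vbo-og-zoz
1. o -> e, u -> i / F C0 _: fires at position(s) 4, 10: emnilefvbeogzoz
2. g -> k, v -> f, z -> s / _ #: fires at position(s) 15: emnilefvbeogzos
surface: emnilefvbeogzos

cell CLASS=du, ASPECT=ta, POLE=ib:
underlying: emnulef-vbo-af-aga
1. o -> e, u -> i / F C0 _: fires at position(s) 4, 10: emnilefvbeafaga
2. g -> k, v -> f, z -> s / _ #: no change
surface: emnilefvbeafaga


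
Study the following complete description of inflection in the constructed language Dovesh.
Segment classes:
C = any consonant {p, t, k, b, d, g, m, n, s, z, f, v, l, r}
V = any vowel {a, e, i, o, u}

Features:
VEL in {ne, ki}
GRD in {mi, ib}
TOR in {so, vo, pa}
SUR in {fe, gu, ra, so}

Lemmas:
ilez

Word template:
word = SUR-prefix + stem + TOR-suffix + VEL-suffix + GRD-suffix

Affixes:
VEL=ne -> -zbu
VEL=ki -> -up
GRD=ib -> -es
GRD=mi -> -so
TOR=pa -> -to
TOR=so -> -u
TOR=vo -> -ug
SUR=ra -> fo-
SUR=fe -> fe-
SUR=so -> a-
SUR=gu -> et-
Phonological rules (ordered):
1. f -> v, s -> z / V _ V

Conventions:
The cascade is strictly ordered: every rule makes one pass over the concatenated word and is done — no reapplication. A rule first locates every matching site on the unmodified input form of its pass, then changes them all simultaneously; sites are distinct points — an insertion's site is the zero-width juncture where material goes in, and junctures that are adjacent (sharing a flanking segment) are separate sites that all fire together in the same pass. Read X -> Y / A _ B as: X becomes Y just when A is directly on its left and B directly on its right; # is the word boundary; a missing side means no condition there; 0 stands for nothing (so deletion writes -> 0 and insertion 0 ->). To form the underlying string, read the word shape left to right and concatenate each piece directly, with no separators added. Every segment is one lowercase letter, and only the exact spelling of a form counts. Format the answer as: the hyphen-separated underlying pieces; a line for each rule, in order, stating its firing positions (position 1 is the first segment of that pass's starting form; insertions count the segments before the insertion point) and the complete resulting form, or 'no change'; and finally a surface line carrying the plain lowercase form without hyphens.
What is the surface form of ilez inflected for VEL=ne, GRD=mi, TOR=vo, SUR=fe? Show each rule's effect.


underlying: fe-ilez-ug-zbu-so
1. f -> v, s -> z / V _ V: fires at position(s) 12: feilezugzbuzo
surface: feilezugzbuzo


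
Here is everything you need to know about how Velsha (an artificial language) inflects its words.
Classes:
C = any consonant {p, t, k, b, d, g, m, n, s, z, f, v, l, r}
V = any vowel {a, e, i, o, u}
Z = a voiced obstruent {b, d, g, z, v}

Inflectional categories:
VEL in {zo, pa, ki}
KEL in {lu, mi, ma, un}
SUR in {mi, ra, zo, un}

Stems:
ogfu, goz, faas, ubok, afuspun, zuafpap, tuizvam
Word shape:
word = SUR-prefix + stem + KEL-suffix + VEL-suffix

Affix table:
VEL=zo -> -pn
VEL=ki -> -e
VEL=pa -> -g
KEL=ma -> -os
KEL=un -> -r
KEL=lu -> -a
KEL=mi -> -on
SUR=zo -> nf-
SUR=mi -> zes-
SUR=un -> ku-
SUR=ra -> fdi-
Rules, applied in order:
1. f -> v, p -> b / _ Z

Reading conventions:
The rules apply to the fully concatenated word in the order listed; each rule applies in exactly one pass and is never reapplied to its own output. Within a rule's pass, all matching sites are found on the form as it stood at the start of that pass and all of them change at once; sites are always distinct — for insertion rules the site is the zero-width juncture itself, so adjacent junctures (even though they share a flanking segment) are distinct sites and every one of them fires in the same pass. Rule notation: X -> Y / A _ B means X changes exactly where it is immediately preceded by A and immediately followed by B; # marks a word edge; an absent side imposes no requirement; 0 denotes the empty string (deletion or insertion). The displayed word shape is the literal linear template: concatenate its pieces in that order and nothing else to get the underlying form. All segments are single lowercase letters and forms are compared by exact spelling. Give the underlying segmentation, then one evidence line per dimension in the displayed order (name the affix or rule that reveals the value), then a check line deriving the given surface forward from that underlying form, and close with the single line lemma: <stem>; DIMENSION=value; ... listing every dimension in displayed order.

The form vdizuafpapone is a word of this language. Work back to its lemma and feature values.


underlying: fdi-zuafpap-on-e
VEL=ki - signalled by the affix -e
KEL=mi - signalled by the affix -on
SUR=ra - signalled by the affix fdi-
check: fdizuafpapone -> vdizuafpapone
lemma: zuafpap; VEL=ki; KEL=mi; SUR=ra


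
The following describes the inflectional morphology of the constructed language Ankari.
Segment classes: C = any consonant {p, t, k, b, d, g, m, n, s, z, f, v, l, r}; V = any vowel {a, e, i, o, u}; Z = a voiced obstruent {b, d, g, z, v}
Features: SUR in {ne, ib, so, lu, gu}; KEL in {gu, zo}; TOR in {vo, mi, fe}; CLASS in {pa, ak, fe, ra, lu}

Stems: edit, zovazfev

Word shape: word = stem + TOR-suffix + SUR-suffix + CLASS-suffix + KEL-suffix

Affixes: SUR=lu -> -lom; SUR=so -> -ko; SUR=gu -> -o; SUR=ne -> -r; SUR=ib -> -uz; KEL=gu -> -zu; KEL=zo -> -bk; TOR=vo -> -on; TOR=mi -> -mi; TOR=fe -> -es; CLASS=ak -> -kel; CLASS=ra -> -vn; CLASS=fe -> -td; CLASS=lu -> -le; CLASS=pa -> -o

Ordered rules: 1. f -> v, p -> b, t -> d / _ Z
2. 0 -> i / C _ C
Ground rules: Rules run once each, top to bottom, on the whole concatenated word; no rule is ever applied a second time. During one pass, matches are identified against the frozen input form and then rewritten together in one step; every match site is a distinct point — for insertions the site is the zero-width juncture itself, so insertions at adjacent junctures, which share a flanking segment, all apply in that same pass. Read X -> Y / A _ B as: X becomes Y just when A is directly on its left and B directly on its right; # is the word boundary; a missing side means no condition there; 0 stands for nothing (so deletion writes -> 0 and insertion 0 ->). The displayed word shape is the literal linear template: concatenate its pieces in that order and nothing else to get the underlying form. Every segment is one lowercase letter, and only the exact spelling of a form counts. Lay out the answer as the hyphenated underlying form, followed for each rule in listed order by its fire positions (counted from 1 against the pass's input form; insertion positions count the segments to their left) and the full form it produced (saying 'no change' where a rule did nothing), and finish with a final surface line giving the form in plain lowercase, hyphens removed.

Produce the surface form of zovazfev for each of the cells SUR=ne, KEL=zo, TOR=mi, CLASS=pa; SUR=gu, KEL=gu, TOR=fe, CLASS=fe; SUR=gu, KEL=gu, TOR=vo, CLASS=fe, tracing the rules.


cell SUR=ne, KEL=zo, TOR=mi, CLASS=pa:
underlying: zovazfev-mi-r-o-bk
1. f -> v, p -> b, t -> d / _ Z: no change
2. 0 -> i / C _ C: inserts after position(s) 5, 8, 13: zovazifevimirobik
surface: zovazifevimirobik

cell SUR=gu, KEL=gu, TOR=fe, CLASS=fe:
underlying: zovazfev-es-o-td-zu
1. f -> v, p -> b, t -> d / _ Z: fires at position(s) 12: zovazfevesoddzu
2. 0 -> i / C _ C: inserts after position(s) 5, 12, 13: zovazifevesodidizu
surface: zovazifevesodidizu

cell SUR=gu, KEL=gu, TOR=vo, CLASS=fe:
underlying: zovazfev-on-o-td-zu
1. f -> v, p -> b, t -> d / _ Z: fires at position(s) 12: zovazfevonoddzu
2. 0 -> i / C _ C: inserts after position(s) 5, 12, 13: zovazifevonodidizu
surface: zovazifevonodidizu


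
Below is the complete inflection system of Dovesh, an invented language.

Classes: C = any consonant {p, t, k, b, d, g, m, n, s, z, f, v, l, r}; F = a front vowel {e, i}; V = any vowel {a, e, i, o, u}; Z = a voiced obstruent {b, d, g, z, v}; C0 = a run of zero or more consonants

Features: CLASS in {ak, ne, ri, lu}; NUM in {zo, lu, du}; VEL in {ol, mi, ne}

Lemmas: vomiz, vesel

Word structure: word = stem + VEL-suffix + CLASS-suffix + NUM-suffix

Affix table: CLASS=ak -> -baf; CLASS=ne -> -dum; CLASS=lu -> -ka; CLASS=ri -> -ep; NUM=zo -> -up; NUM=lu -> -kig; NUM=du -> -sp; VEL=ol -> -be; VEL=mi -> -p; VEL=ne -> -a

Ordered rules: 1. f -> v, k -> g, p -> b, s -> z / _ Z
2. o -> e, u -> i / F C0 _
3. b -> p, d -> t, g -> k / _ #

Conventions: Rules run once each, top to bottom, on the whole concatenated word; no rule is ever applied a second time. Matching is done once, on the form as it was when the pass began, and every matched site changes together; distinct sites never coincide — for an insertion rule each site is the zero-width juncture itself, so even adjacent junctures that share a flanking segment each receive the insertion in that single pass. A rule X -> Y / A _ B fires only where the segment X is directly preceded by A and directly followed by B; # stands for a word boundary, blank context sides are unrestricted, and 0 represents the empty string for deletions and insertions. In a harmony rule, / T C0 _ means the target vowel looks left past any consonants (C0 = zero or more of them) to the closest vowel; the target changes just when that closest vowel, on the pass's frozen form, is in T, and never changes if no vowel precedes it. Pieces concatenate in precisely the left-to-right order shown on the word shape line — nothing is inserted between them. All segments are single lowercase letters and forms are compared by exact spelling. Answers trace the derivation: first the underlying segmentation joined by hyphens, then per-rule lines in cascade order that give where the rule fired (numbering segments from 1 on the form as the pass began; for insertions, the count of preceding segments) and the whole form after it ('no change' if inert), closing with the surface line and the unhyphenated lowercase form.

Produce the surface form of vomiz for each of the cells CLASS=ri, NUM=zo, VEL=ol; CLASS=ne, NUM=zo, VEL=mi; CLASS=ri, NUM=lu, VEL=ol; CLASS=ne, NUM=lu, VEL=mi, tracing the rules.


cell CLASS=ri, NUM=zo, VEL=ol:
underlying: vomiz-be-ep-up
1. f -> v, k -> g, p -> b, s -> z / _ Z: no change
2. o -> e, u -> i / F C0 _: fires at position(s) 10: vomizbeepip
3. b -> p, d -> t, g -> k / _ #: no change
surface: vomizbeepip

cell CLASS=ne, NUM=zo, VEL=mi:
underlying: vomiz-p-dum-up
1. f -> v, k -> g, p -> b, s -> z / _ Z: fires at position(s) 6: vomizbdumup
2. o -> e, u -> i / F C0 _: fires at position(s) 8: vomizbdimup
3. b -> p, d -> t, g -> k / _ #: no change
surface: vomizbdimup

cell CLASS=ri, NUM=lu, VEL=ol:
underlying: vomiz-be-ep-kig
1. f -> v, k -> g, p -> b, s -> z / _ Z: no change
2. o -> e, u -> i / F C0 _: no change
3. b -> p, d -> t, g -> k / _ #: fires at position(s) 12: vomizbeepkik
surface: vomizbeepkik

cell CLASS=ne, NUM=lu, VEL=mi:
underlying: vomiz-p-dum-kig
1. f -> v, k -> g, p -> b, s -> z / _ Z: fires at position(s) 6: vomizbdumkig
2. o -> e, u -> i / F C0 _: fires at position(s) 8: vomizbdimkig
3. b -> p, d -> t, g -> k / _ #: fires at position(s) 12: vomizbdimkik
surface: vomizbdimkik


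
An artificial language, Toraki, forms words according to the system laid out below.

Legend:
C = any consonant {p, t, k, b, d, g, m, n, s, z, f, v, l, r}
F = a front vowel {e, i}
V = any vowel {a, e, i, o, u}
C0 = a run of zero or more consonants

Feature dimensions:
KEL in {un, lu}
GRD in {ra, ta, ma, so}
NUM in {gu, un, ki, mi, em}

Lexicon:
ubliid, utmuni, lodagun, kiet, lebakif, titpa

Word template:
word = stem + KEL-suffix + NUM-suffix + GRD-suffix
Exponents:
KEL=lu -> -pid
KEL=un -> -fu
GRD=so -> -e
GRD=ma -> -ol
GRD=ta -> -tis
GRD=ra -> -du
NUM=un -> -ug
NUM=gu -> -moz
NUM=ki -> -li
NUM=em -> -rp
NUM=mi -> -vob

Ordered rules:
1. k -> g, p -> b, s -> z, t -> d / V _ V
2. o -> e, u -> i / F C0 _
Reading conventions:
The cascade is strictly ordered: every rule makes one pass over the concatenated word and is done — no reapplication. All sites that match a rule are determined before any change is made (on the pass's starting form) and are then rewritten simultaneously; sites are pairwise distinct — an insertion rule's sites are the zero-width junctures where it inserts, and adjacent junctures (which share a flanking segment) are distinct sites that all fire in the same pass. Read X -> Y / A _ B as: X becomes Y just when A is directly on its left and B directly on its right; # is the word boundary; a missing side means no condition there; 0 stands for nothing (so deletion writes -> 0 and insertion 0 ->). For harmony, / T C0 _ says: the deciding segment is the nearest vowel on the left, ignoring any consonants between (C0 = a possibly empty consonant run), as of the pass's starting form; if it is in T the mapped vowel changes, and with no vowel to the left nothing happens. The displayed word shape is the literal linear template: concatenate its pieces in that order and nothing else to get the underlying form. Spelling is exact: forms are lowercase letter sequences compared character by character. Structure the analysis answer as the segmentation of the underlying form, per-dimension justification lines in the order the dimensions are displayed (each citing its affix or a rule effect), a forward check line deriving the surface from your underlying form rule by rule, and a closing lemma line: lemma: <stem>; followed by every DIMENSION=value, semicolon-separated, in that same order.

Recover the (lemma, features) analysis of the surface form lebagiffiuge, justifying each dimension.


underlying: lebakif-fu-ug-e
KEL=un - signalled by the affix -fu
GRD=so - signalled by the affix -e
NUM=un - signalled by the affix -ug
check: lebakiffuuge -> lebagiffuuge -> lebagiffiuge
lemma: lebakif; KEL=un; GRD=so; NUM=un


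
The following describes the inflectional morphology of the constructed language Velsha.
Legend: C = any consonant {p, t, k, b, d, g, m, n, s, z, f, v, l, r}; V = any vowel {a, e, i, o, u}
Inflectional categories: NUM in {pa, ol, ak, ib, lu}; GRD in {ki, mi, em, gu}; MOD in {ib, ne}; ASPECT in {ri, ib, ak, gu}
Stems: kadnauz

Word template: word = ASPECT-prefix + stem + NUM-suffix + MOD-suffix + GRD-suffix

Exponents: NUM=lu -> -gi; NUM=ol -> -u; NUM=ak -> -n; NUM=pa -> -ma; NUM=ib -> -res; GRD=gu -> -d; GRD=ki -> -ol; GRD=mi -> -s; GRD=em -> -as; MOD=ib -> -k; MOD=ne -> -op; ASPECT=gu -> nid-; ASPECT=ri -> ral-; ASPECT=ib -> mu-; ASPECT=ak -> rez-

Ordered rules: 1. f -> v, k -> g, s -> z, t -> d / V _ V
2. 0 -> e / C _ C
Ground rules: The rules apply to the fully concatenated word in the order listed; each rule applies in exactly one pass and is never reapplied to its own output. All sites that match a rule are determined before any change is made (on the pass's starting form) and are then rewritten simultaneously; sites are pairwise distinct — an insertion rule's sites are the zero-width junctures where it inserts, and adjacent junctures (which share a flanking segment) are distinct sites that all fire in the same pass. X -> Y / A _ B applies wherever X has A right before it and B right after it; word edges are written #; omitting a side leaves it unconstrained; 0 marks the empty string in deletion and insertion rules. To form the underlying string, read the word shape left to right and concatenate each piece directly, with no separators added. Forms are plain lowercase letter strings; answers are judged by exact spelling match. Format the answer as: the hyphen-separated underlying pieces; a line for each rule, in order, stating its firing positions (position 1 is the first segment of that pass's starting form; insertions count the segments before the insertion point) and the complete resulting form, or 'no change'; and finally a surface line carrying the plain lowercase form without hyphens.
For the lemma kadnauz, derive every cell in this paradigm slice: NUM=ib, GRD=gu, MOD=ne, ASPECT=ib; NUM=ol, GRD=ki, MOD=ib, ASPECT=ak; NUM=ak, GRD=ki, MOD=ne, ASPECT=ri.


cell NUM=ib, GRD=gu, MOD=ne, ASPECT=ib:
underlying: mu-kadnauz-res-op-d
1. f -> v, k -> g, s -> z, t -> d / V _ V: fires at position(s) 3, 12: mugadnauzrezopd
2. 0 -> e / C _ C: inserts after position(s) 5, 9, 14: mugadenauzerezoped
surface: mugadenauzerezoped

cell NUM=ol, GRD=ki, MOD=ib, ASPECT=ak:
underlying: rez-kadnauz-u-k-ol
1. f -> v, k -> g, s -> z, t -> d / V _ V: fires at position(s) 12: rezkadnauzugol
2. 0 -> e / C _ C: inserts after position(s) 3, 6: rezekadenauzugol
surface: rezekadenauzugol

cell NUM=ak, GRD=ki, MOD=ne, ASPECT=ri:
underlying: ral-kadnauz-n-op-ol
1. f -> v, k -> g, s -> z, t -> d / V _ V: no change
2. 0 -> e / C _ C: inserts after position(s) 3, 6, 10: ralekadenauzenopol
surface: ralekadenauzenopol


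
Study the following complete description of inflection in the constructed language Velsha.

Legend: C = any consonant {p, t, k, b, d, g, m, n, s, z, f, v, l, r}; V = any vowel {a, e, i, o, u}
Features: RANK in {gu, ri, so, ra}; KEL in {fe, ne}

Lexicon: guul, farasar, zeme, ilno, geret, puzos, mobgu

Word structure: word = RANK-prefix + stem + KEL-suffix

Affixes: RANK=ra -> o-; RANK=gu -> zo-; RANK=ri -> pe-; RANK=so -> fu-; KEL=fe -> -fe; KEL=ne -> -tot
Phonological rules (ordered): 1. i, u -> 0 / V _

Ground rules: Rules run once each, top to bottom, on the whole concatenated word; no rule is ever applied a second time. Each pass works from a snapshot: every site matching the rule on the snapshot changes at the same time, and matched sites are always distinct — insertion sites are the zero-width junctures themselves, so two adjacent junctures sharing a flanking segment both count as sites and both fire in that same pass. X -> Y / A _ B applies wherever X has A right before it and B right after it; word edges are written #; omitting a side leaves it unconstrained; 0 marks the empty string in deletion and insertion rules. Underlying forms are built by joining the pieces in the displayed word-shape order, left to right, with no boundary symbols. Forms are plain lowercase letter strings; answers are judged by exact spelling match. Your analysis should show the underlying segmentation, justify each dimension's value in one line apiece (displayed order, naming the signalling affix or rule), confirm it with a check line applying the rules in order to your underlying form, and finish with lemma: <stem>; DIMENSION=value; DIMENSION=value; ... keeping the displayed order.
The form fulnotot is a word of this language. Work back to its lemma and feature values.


underlying: fu-ilno-tot
RANK=so - signalled by the affix fu-
KEL=ne - signalled by the affix -tot
check: fuilnotot -> fulnotot
lemma: ilno; RANK=so; KEL=ne


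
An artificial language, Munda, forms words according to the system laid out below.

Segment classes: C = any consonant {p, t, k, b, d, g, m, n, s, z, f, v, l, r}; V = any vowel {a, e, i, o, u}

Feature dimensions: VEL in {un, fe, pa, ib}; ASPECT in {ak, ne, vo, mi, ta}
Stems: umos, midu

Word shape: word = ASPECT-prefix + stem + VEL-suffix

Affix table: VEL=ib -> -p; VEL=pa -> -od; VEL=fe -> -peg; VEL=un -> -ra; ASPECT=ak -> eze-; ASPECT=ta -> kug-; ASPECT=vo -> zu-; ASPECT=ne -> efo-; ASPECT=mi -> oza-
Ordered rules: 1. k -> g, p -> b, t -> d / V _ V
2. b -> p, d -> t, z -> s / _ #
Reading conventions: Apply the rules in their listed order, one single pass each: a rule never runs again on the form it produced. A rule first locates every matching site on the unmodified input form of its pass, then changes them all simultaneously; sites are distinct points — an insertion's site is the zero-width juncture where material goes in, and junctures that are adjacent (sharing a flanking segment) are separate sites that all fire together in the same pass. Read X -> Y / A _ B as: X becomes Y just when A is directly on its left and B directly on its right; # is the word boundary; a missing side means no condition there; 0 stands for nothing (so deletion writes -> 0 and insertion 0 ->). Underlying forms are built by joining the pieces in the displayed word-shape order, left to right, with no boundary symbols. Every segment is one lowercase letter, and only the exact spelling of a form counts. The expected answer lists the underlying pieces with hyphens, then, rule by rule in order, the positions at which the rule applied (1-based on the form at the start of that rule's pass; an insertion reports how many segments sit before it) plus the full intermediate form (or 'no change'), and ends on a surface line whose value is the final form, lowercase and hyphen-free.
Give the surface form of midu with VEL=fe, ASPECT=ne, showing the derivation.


underlying: efo-midu-peg
1. k -> g, p -> b, t -> d / V _ V: fires at position(s) 8: efomidubeg
2. b -> p, d -> t, z -> s / _ #: no change
surface: efomidubeg


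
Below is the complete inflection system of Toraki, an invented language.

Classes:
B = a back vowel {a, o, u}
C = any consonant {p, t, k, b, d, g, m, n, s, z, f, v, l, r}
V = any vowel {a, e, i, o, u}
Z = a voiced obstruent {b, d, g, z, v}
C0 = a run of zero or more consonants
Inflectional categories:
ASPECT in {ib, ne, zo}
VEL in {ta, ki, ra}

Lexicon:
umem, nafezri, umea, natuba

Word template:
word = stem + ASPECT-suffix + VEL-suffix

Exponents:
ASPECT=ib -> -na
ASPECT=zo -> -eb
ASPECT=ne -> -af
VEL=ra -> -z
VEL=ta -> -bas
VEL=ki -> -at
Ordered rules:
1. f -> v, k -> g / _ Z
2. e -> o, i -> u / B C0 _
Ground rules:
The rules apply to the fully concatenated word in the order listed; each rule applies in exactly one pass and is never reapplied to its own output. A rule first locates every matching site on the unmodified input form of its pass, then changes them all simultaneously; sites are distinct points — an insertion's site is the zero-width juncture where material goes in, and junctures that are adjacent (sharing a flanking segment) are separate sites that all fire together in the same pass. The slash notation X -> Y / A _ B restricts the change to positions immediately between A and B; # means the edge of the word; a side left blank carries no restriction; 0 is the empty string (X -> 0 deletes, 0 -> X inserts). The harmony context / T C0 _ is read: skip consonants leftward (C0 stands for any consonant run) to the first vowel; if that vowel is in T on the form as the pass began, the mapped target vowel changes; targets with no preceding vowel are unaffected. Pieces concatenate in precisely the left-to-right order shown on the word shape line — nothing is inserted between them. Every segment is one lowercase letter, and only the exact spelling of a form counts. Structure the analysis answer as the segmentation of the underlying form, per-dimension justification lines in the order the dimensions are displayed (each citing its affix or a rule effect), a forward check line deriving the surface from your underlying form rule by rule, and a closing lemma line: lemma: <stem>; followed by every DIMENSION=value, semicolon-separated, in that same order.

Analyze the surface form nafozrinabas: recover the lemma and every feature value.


underlying: nafezri-na-bas
ASPECT=ib - signalled by the affix -na
VEL=ta - signalled by the affix -bas
check: nafezrinabas -> nafezrinabas -> nafozrinabas
lemma: nafezri; ASPECT=ib; VEL=ta


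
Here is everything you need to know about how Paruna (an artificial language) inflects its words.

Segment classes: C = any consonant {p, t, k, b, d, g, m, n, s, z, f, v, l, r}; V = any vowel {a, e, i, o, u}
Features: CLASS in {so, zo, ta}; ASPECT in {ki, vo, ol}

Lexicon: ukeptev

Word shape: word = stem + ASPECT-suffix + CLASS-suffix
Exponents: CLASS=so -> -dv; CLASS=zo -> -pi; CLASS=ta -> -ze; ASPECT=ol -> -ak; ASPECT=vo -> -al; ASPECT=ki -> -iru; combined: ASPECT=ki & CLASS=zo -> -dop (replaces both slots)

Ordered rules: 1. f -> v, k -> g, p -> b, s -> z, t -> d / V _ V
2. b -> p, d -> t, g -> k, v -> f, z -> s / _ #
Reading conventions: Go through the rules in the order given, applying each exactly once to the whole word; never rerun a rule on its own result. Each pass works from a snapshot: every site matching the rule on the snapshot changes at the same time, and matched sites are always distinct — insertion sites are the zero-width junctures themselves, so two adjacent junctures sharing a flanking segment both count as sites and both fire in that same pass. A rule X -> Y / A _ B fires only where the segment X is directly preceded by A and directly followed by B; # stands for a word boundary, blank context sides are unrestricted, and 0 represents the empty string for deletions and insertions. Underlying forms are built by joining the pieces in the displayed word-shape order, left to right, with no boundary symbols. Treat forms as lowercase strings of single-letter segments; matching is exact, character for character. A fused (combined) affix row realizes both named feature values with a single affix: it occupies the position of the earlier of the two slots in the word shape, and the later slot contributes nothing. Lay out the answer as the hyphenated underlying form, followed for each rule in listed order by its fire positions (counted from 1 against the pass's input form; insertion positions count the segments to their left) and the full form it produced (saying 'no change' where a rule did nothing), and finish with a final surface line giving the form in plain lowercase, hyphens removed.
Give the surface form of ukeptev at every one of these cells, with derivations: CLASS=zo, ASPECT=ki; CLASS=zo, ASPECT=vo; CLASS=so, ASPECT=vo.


cell CLASS=zo, ASPECT=ki:
underlying: ukeptev-dop
1. f -> v, k -> g, p -> b, s -> z, t -> d / V _ V: fires at position(s) 2: ugeptevdop
2. b -> p, d -> t, g -> k, v -> f, z -> s / _ #: no change
surface: ugeptevdop

cell CLASS=zo, ASPECT=vo:
underlying: ukeptev-al-pi
1. f -> v, k -> g, p -> b, s -> z, t -> d / V _ V: fires at position(s) 2: ugeptevalpi
2. b -> p, d -> t, g -> k, v -> f, z -> s / _ #: no change
surface: ugeptevalpi

cell CLASS=so, ASPECT=vo:
underlying: ukeptev-al-dv
1. f -> v, k -> g, p -> b, s -> z, t -> d / V _ V: fires at position(s) 2: ugeptevaldv
2. b -> p, d -> t, g -> k, v -> f, z -> s / _ #: fires at position(s) 11: ugeptevaldf
surface: ugeptevaldf
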